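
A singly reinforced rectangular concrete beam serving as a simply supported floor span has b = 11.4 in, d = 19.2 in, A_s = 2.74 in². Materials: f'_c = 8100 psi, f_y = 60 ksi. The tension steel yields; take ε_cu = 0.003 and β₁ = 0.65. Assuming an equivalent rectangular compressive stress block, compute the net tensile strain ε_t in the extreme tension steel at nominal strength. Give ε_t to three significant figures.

a = A_s f_y/(0.85 f'_c b) = 2.095 in.
β₁ = 0.65, so c = a/β₁ = 2.095/0.65 = 3.223 in.
From the linear strain diagram with ε_cu = 0.003: ε_t = 0.003 (d − c)/c = 0.003 × (19.2 − 3.223)/3.223 = 0.0149.
Since ε_t ≥ 0.005, the section is tension-controlled.

ε_t ≈ 0.0149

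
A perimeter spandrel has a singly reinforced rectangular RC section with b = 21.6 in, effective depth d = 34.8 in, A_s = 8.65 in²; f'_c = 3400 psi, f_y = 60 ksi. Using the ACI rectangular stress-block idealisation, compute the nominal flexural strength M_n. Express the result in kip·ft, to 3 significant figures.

T = A_s f_y = 8.65 × 60 = 519 kips.
a = T/(0.85 f'_c b) = 519/(0.85 × 3.4 × 21.6) = 8.314 in.
M_n = T(d − a/2) = 519 × (34.8 − 4.157) = 15903.7 kip·in = 15903.7/12 = 1325.31 kip·ft.

M_n ≈ 1330 kip·ft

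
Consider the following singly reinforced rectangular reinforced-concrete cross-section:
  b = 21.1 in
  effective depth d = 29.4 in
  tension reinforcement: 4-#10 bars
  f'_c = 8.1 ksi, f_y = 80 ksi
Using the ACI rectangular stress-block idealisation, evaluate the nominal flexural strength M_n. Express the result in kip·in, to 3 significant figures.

M_n ≈ 11400 kip·in

A_s = 4 × 1.27 = 5.08 in².
T = A_s f_y = 5.08 × 80 = 406.4 kips.
a = T/(0.85 f'_c b) = 406.4/(0.85 × 8.1 × 21.1) = 2.797 in.
M_n = T(d − a/2) = 406.4 × (29.4 − 1.3985) = 11379.8 kip·in.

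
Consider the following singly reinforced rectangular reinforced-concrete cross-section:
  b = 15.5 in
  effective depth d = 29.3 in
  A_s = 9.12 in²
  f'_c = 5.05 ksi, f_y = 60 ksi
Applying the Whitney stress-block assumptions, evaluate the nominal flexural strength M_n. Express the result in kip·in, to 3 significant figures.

M_n ≈ 13800 kip·in

T = A_s f_y = 9.12 × 60 = 547.2 kips.
a = T/(0.85 f'_c b) = 547.2/(0.85 × 5.05 × 15.5) = 8.224 in.
M_n = T(d − a/2) = 547.2 × (29.3 − 4.112) = 13782.9 kip·in.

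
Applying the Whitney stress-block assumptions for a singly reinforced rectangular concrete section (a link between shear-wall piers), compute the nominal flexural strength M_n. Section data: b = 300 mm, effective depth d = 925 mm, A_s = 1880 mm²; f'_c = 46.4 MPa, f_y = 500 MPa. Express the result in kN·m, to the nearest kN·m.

T = A_s f_y = 1880 × 500 = 940000 N = 940 kN.
From C = T: a = T/(0.85 f'_c b) = 940000/(0.85 × 46.4 × 300) = 79.45 mm.
M_n = T(d − a/2) = 940 kN × (925 − 39.725) mm = 832.16 kN·m.

M_n ≈ 832 kN·m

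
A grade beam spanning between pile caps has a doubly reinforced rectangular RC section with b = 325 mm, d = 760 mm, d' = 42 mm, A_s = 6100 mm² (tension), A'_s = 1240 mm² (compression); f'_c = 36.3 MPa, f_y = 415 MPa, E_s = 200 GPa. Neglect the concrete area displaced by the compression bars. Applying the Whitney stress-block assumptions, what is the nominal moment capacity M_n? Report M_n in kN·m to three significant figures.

Assume both tension and compression steel yield.
Net tension couple steel: A_s − A'_s = 4860 mm².
a = (A_s − A'_s) f_y / (0.85 f'_c b) = 2016900/(0.85 × 36.3 × 325) = 201.13 mm.
c = a/β₁ = 201.13/0.791 = 254.27 mm; ε'_s = 0.003(c − d')/c = 0.0025 ≥ f_y/E_s = 0.0021, so compression steel does yield.
M_n = (A_s − A'_s) f_y (d − a/2) + A'_s f_y (d − d') = [2016900 × (760 − 100.565) + 514600 × (760 − 42)] × 10⁻⁶ = 1330.01 + 369.48 = 1699.49 kN·m.

M_n ≈ 1700 kN·m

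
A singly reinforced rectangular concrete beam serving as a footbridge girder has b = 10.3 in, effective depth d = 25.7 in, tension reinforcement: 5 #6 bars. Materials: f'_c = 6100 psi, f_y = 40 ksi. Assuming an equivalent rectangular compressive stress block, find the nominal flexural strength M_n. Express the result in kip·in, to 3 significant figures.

A_s = 5 × 0.44 = 2.2 in².
T = A_s f_y = 2.2 × 40 = 88 kips.
a = T/(0.85 f'_c b) = 88/(0.85 × 6.1 × 10.3) = 1.648 in.
M_n = T(d − a/2) = 88 × (25.7 − 0.824) = 2189.1 kip·in.

M_n ≈ 2190 kip·in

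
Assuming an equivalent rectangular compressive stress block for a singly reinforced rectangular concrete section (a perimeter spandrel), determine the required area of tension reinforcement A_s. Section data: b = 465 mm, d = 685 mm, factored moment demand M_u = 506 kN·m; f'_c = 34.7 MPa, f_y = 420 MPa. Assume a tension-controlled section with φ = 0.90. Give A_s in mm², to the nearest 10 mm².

M_n = M_u/φ = 506/0.90 = 562.222 kN·m.
With M_n = 0.85 f'_c a b (d − a/2), solve the quadratic for a:
a = d − √(d² − 2M_n/(0.85 f'_c b)) = 685 − √(685² − 2 × 562.222×10⁶/(0.85 × 34.7 × 465)) = 62.71 mm.
A_s = 0.85 f'_c a b / f_y = 0.85 × 34.7 × 62.71 × 465 / 420 = 2047.8 mm².

A_s ≈ 2050 mm²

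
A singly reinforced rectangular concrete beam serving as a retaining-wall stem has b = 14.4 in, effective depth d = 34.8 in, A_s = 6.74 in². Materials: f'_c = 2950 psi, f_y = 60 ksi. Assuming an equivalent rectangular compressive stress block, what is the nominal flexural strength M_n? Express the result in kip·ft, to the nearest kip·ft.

T = A_s f_y = 6.74 × 60 = 404.4 kips.
a = T/(0.85 f'_c b) = 404.4/(0.85 × 2.95 × 14.4) = 11.200 in.
M_n = T(d − a/2) = 404.4 × (34.8 − 5.6) = 11808.5 kip·in = 11808.5/12 = 984.04 kip·ft.

M_n ≈ 984 kip·ft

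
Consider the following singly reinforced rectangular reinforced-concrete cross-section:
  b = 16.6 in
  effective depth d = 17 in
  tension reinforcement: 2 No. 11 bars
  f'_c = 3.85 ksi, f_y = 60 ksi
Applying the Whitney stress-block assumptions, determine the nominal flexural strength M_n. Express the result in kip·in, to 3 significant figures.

A_s = 2 × 1.56 = 3.12 in².
T = A_s f_y = 3.12 × 60 = 187.2 kips.
a = T/(0.85 f'_c b) = 187.2/(0.85 × 3.85 × 16.6) = 3.446 in.
M_n = T(d − a/2) = 187.2 × (17 − 1.723) = 2859.9 kip·in.

M_n ≈ 2860 kip·in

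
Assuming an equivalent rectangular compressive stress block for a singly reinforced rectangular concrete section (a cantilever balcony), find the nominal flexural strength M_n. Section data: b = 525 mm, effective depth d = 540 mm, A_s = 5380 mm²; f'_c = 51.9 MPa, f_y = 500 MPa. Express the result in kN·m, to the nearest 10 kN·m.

M_n ≈ 1300 kN·m

T = A_s f_y = 5380 × 500 = 2690000 N = 2690 kN.
From C = T: a = T/(0.85 f'_c b) = 2690000/(0.85 × 51.9 × 525) = 116.15 mm.
M_n = T(d − a/2) = 2690 kN × (540 − 58.075) mm = 1296.38 kN·m.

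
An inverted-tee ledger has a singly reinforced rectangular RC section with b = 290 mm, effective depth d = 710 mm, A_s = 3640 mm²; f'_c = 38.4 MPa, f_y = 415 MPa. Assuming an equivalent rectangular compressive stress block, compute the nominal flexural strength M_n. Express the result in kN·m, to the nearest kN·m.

M_n ≈ 952 kN·m

T = A_s f_y = 3640 × 415 = 1510600 N = 1510.6 kN.
From C = T: a = T/(0.85 f'_c b) = 1510600/(0.85 × 38.4 × 290) = 159.59 mm.
M_n = T(d − a/2) = 1510.6 kN × (710 − 79.795) mm = 951.99 kN·m.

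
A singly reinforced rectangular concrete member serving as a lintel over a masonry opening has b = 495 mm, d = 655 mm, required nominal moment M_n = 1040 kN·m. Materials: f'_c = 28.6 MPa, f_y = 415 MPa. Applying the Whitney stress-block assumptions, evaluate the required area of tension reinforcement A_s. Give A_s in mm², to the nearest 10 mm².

A_s ≈ 4320 mm²

With M_n = 0.85 f'_c a b (d − a/2), solve the quadratic for a:
a = d − √(d² − 2M_n/(0.85 f'_c b)) = 655 − √(655² − 2 × 1040×10⁶/(0.85 × 28.6 × 495)) = 148.86 mm.
A_s = 0.85 f'_c a b / f_y = 0.85 × 28.6 × 148.86 × 495 / 415 = 4316.4 mm².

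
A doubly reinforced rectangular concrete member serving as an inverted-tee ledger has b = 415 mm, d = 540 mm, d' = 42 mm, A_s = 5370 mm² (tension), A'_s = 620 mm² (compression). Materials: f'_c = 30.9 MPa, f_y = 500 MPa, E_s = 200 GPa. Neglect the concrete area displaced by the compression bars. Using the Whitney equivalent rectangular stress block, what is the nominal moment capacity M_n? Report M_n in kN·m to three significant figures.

M_n ≈ 1180 kN·m

Assume both tension and compression steel yield.
Net tension couple steel: A_s − A'_s = 4750 mm².
a = (A_s − A'_s) f_y / (0.85 f'_c b) = 2375000/(0.85 × 30.9 × 415) = 217.89 mm.
c = a/β₁ = 217.89/0.829 = 262.83 mm; ε'_s = 0.003(c − d')/c = 0.0025 ≥ f_y/E_s = 0.0025, so compression steel does yield.
M_n = (A_s − A'_s) f_y (d − a/2) + A'_s f_y (d − d') = [2375000 × (540 − 108.945) + 310000 × (540 − 42)] × 10⁻⁶ = 1023.76 + 154.38 = 1178.14 kN·m.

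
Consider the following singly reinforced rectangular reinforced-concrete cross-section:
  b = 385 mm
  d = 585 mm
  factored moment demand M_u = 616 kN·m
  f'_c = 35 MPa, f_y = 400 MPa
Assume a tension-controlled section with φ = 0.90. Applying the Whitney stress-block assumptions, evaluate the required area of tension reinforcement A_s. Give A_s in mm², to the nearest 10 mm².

M_n = M_u/φ = 616/0.90 = 684.444 kN·m.
With M_n = 0.85 f'_c a b (d − a/2), solve the quadratic for a:
a = d − √(d² − 2M_n/(0.85 f'_c b)) = 585 − √(585² − 2 × 684.444×10⁶/(0.85 × 35 × 385)) = 113.08 mm.
A_s = 0.85 f'_c a b / f_y = 0.85 × 35 × 113.08 × 385 / 400 = 3238.0 mm².

A_s ≈ 3240 mm²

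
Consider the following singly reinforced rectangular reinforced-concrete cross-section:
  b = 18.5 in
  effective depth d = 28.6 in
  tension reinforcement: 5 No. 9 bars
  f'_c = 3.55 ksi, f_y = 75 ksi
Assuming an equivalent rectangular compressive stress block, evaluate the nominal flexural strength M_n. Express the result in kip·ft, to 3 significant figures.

M_n ≈ 789 kip·ft

A_s = 5 × 1 = 5 in².
T = A_s f_y = 5 × 75 = 375 kips.
a = T/(0.85 f'_c b) = 375/(0.85 × 3.55 × 18.5) = 6.718 in.
M_n = T(d − a/2) = 375 × (28.6 − 3.359) = 9465.4 kip·in = 9465.4/12 = 788.78 kip·ft.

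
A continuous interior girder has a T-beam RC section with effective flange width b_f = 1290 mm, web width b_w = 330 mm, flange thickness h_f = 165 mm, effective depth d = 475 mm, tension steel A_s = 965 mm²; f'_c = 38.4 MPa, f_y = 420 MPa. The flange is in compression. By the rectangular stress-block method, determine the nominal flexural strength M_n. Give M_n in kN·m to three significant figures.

Tension: T = A_s f_y = 965 × 420 = 405300 N.
Try a within the flange: a = T/(0.85 f'_c b_f) = 405300/(0.85 × 38.4 × 1290) = 9.63 mm.
Since a = 9.63 ≤ h_f = 165 mm, the stress block lies entirely in the flange; analyse as a rectangular beam of width b_f.
M_n = T(d − a/2) = 405300 × (475 − 4.815) = 190.57 × 10⁶ N·mm.
M_n = 190.57 kN·m.

M_n ≈ 191 kN·m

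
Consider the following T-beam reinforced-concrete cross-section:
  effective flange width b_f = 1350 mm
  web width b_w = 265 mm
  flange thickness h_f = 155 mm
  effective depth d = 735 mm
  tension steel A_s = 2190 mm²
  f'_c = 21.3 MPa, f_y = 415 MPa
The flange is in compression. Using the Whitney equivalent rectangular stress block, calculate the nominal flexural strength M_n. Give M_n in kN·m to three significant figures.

Tension: T = A_s f_y = 2190 × 415 = 908850 N.
Try a within the flange: a = T/(0.85 f'_c b_f) = 908850/(0.85 × 21.3 × 1350) = 37.18 mm.
Since a = 37.18 ≤ h_f = 155 mm, the stress block lies entirely in the flange; analyse as a rectangular beam of width b_f.
M_n = T(d − a/2) = 908850 × (735 − 18.59) = 651.11 × 10⁶ N·mm.
M_n = 651.11 kN·m.

M_n ≈ 651 kN·m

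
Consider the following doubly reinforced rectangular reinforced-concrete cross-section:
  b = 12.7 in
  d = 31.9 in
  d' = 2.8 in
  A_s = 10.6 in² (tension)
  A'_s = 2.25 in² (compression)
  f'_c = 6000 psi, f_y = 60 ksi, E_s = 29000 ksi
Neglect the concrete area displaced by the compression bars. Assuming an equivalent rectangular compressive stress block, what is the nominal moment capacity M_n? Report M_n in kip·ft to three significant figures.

Assume both steels yield.
a = (A_s − A'_s) f_y/(0.85 f'_c b) = (10.6 − 2.25) × 60/(0.85 × 6 × 12.7) = 7.735 in.
c = a/β₁ = 7.735/0.75 = 10.313 in; ε'_s = 0.003(c − d')/c = 0.0022 ≥ ε_y = 0.0021, so the compression steel yields.
M_n = (A_s − A'_s) f_y (d − a/2) + A'_s f_y (d − d') = 501 × (31.9 − 3.8675) + 135 × (31.9 − 2.8) = 14044.3 + 3928.5 = 17972.8 kip·in = 17972.8/12 = 1497.73 kip·ft.

M_n ≈ 1500 kip·ft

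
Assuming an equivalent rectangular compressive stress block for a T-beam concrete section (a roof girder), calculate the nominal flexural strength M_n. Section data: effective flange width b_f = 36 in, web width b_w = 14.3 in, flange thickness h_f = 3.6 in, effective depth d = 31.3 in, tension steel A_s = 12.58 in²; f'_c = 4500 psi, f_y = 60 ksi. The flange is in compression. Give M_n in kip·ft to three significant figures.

M_n ≈ 1770 kip·ft

Tension: T = A_s f_y = 12.58 × 60 = 754.8 kips.
Try a within the flange: a = T/(0.85 f'_c b_f) = 754.8/(0.85 × 4.5 × 36) = 5.481 in.
a = 5.481 > h_f = 3.6 in: the block extends into the web. Split into flange-overhang and web parts.
C_f = 0.85 f'_c (b_f − b_w) h_f = 0.85 × 4.5 × (36 − 14.3) × 3.6 = 298.8 kips.
Remaining web compression depth: a_w = (T − C_f)/(0.85 f'_c b_w) = (754.8 − 298.8)/(0.85 × 4.5 × 14.3) = 8.337 in.
M_n = C_f(d − h_f/2) + (T − C_f)(d − a_w/2) = 298.8 × (31.3 − 1.8) + 456 × (31.3 − 4.1685) = 8814.6 + 12372.0 = 21186.6 kip·in.
M_n = 21186.6/12 = 1765.55 kip·ft.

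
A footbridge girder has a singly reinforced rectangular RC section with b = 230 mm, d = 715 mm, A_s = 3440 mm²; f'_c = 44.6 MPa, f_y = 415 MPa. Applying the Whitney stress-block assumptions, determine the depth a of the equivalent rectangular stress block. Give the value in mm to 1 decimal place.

T = A_s f_y = 3440 × 415 = 1427600 N = 1427.6 kN.
Setting C = 0.85 f'_c a b equal to T: a = 1427600/(0.85 × 44.6 × 230) = 163.7 mm.

a ≈ 163.7 mm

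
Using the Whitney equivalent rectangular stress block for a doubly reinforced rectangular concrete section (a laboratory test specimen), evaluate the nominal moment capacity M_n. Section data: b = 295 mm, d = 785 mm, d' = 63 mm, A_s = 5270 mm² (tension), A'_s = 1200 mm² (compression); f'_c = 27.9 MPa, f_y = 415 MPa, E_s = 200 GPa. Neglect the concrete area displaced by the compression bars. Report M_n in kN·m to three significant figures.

Assume both tension and compression steel yield.
Net tension couple steel: A_s − A'_s = 4070 mm².
a = (A_s − A'_s) f_y / (0.85 f'_c b) = 1689050/(0.85 × 27.9 × 295) = 241.43 mm.
c = a/β₁ = 241.43/0.85 = 284.04 mm; ε'_s = 0.003(c − d')/c = 0.0023 ≥ f_y/E_s = 0.0021, so compression steel does yield.
M_n = (A_s − A'_s) f_y (d − a/2) + A'_s f_y (d − d') = [1689050 × (785 − 120.715) + 498000 × (785 − 63)] × 10⁻⁶ = 1122.01 + 359.56 = 1481.57 kN·m.

M_n ≈ 1480 kN·m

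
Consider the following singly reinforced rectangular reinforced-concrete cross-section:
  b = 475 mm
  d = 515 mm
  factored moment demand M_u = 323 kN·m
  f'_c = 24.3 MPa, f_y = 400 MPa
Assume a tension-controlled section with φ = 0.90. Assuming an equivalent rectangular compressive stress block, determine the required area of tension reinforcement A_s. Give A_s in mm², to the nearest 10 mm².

M_n = M_u/φ = 323/0.90 = 358.889 kN·m.
With M_n = 0.85 f'_c a b (d − a/2), solve the quadratic for a:
a = d − √(d² − 2M_n/(0.85 f'_c b)) = 515 − √(515² − 2 × 358.889×10⁶/(0.85 × 24.3 × 475)) = 76.75 mm.
A_s = 0.85 f'_c a b / f_y = 0.85 × 24.3 × 76.75 × 475 / 400 = 1882.5 mm².

A_s ≈ 1880 mm²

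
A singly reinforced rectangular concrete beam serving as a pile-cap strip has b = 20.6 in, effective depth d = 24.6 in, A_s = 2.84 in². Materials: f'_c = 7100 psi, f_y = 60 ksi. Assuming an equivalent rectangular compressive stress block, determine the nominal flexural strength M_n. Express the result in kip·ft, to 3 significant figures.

T = A_s f_y = 2.84 × 60 = 170.4 kips.
a = T/(0.85 f'_c b) = 170.4/(0.85 × 7.1 × 20.6) = 1.371 in.
M_n = T(d − a/2) = 170.4 × (24.6 − 0.6855) = 4075.0 kip·in = 4075.0/12 = 339.58 kip·ft.

M_n ≈ 340 kip·ft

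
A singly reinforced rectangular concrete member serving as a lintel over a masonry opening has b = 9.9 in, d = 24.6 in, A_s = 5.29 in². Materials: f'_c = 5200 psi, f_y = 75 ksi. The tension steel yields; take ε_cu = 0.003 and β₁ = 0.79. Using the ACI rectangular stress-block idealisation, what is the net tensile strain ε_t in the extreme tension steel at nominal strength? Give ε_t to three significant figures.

a = A_s f_y/(0.85 f'_c b) = 9.067 in.
β₁ = 0.79, so c = a/β₁ = 9.067/0.79 = 11.477 in.
From the linear strain diagram with ε_cu = 0.003: ε_t = 0.003 (d − c)/c = 0.003 × (24.6 − 11.477)/11.477 = 0.00343.
ε_t < 0.004 — the section is over-reinforced for flexure under ACI limits.

ε_t ≈ 0.00343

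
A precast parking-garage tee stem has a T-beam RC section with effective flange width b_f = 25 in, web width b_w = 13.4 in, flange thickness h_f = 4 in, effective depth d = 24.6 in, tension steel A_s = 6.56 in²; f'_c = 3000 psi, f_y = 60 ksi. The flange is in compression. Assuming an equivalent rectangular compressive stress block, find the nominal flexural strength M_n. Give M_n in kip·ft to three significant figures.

M_n ≈ 695 kip·ft

Tension: T = A_s f_y = 6.56 × 60 = 393.6 kips.
Try a within the flange: a = T/(0.85 f'_c b_f) = 393.6/(0.85 × 3 × 25) = 6.174 in.
a = 6.174 > h_f = 4 in: the block extends into the web. Split into flange-overhang and web parts.
C_f = 0.85 f'_c (b_f − b_w) h_f = 0.85 × 3 × (25 − 13.4) × 4 = 118.3 kips.
Remaining web compression depth: a_w = (T − C_f)/(0.85 f'_c b_w) = (393.6 − 118.3)/(0.85 × 3 × 13.4) = 8.057 in.
M_n = C_f(d − h_f/2) + (T − C_f)(d − a_w/2) = 118.3 × (24.6 − 2) + 275.3 × (24.6 − 4.0285) = 2673.6 + 5663.3 = 8336.9 kip·in.
M_n = 8336.9/12 = 694.74 kip·ft.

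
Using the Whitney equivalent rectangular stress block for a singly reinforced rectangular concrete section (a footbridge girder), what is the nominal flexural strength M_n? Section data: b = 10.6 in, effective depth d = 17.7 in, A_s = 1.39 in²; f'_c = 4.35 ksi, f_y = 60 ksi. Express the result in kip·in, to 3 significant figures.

M_n ≈ 1390 kip·in

T = A_s f_y = 1.39 × 60 = 83.4 kips.
a = T/(0.85 f'_c b) = 83.4/(0.85 × 4.35 × 10.6) = 2.128 in.
M_n = T(d − a/2) = 83.4 × (17.7 − 1.064) = 1387.4 kip·in.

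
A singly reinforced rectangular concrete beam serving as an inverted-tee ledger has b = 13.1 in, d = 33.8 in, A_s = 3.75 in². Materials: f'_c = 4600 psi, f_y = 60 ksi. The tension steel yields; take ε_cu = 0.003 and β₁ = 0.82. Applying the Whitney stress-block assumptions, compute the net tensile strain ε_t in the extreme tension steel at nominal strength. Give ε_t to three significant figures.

a = A_s f_y/(0.85 f'_c b) = 4.393 in.
β₁ = 0.82, so c = a/β₁ = 4.393/0.82 = 5.357 in.
From the linear strain diagram with ε_cu = 0.003: ε_t = 0.003 (d − c)/c = 0.003 × (33.8 − 5.357)/5.357 = 0.0159.
Since ε_t ≥ 0.005, the section is tension-controlled.

ε_t ≈ 0.0159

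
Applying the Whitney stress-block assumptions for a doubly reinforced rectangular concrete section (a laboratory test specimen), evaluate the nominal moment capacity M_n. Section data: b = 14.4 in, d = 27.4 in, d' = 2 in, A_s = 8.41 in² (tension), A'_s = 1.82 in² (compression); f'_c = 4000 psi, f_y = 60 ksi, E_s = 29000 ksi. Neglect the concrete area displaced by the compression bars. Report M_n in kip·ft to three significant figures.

Assume both steels yield.
a = (A_s − A'_s) f_y/(0.85 f'_c b) = (8.41 − 1.82) × 60/(0.85 × 4 × 14.4) = 8.076 in.
c = a/β₁ = 8.076/0.85 = 9.501 in; ε'_s = 0.003(c − d')/c = 0.0024 ≥ ε_y = 0.0021, so the compression steel yields.
M_n = (A_s − A'_s) f_y (d − a/2) + A'_s f_y (d − d') = 395.4 × (27.4 − 4.038) + 109.2 × (27.4 − 2) = 9237.3 + 2773.7 = 12011.0 kip·in = 12011.0/12 = 1000.92 kip·ft.

M_n ≈ 1000 kip·ft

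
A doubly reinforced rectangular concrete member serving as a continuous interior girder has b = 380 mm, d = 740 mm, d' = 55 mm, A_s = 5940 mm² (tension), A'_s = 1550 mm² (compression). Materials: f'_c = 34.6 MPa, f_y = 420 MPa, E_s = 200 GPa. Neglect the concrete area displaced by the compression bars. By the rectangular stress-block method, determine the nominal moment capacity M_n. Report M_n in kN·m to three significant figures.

M_n ≈ 1660 kN·m

Assume both tension and compression steel yield.
Net tension couple steel: A_s − A'_s = 4390 mm².
a = (A_s − A'_s) f_y / (0.85 f'_c b) = 1843800/(0.85 × 34.6 × 380) = 164.98 mm.
c = a/β₁ = 164.98/0.803 = 205.45 mm; ε'_s = 0.003(c − d')/c = 0.0022 ≥ f_y/E_s = 0.0021, so compression steel does yield.
M_n = (A_s − A'_s) f_y (d − a/2) + A'_s f_y (d − d') = [1843800 × (740 − 82.49) + 651000 × (740 − 55)] × 10⁻⁶ = 1212.32 + 445.94 = 1658.26 kN·m.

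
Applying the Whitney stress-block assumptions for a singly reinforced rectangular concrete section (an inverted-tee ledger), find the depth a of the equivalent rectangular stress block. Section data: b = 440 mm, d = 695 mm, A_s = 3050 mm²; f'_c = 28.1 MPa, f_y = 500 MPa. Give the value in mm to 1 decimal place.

a ≈ 145.1 mm

T = A_s f_y = 3050 × 500 = 1525000 N = 1525 kN.
Setting C = 0.85 f'_c a b equal to T: a = 1525000/(0.85 × 28.1 × 440) = 145.1 mm.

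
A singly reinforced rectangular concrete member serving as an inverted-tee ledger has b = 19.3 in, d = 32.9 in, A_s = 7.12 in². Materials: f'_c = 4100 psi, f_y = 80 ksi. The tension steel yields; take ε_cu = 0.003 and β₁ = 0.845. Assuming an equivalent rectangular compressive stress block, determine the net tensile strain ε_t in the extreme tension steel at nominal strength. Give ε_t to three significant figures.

a = A_s f_y/(0.85 f'_c b) = 8.469 in.
β₁ = 0.845, so c = a/β₁ = 8.469/0.845 = 10.022 in.
From the linear strain diagram with ε_cu = 0.003: ε_t = 0.003 (d − c)/c = 0.003 × (32.9 − 10.022)/10.022 = 0.00685.
Since ε_t ≥ 0.005, the section is tension-controlled.

ε_t ≈ 0.00685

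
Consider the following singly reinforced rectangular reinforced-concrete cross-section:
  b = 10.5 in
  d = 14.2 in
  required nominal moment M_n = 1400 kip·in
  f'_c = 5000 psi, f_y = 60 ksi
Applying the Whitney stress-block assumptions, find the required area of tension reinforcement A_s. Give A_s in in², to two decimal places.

A_s ≈ 1.80 in²

From M_n = 0.85 f'_c a b (d − a/2):
a = d − √(d² − 2M_n/(0.85 f'_c b)) = 14.2 − √(14.2² − 2 × 1400/(0.85 × 5 × 10.5)) = 2.415 in.
A_s = 0.85 f'_c a b / f_y = 0.85 × 5 × 2.415 × 10.5 / 60 = 1.796 in².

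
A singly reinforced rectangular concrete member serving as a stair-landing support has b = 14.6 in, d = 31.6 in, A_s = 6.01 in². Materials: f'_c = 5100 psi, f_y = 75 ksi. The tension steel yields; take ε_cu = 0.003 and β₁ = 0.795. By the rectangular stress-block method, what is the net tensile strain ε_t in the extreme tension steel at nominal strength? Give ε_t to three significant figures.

a = A_s f_y/(0.85 f'_c b) = 7.122 in.
β₁ = 0.795, so c = a/β₁ = 7.122/0.795 = 8.958 in.
From the linear strain diagram with ε_cu = 0.003: ε_t = 0.003 (d − c)/c = 0.003 × (31.6 − 8.958)/8.958 = 0.00758.
Since ε_t ≥ 0.005, the section is tension-controlled.

ε_t ≈ 0.00758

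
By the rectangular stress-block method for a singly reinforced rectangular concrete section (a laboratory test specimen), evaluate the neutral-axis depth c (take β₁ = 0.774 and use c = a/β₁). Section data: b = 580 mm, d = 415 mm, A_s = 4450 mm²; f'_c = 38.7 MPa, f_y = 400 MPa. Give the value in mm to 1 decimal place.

c ≈ 120.5 mm

T = A_s f_y = 4450 × 400 = 1780000 N = 1780 kN.
Setting C = 0.85 f'_c a b equal to T: a = 1780000/(0.85 × 38.7 × 580) = 93.296 mm.
With β₁ = 0.774, c = a/β₁ = 93.296/0.774 = 120.5 mm.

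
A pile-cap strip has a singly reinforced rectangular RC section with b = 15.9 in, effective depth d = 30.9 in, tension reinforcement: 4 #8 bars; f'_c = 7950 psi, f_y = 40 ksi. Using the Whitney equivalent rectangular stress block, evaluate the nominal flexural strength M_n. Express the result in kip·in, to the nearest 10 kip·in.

A_s = 4 × 0.79 = 3.16 in².
T = A_s f_y = 3.16 × 40 = 126.4 kips.
a = T/(0.85 f'_c b) = 126.4/(0.85 × 7.95 × 15.9) = 1.176 in.
M_n = T(d − a/2) = 126.4 × (30.9 − 0.588) = 3831.4 kip·in.

M_n ≈ 3830 kip·in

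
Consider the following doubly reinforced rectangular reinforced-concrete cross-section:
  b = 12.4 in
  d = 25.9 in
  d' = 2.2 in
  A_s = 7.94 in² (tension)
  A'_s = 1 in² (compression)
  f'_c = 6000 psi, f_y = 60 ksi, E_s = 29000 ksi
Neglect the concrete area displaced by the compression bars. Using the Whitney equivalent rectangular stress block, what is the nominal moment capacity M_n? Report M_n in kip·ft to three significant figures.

Assume both steels yield.
a = (A_s − A'_s) f_y/(0.85 f'_c b) = (7.94 − 1) × 60/(0.85 × 6 × 12.4) = 6.584 in.
c = a/β₁ = 6.584/0.75 = 8.779 in; ε'_s = 0.003(c − d')/c = 0.0022 ≥ ε_y = 0.0021, so the compression steel yields.
M_n = (A_s − A'_s) f_y (d − a/2) + A'_s f_y (d − d') = 416.4 × (25.9 − 3.292) + 60 × (25.9 − 2.2) = 9414.0 + 1422.0 = 10836.0 kip·in = 10836.0/12 = 903.00 kip·ft.

M_n ≈ 903 kip·ft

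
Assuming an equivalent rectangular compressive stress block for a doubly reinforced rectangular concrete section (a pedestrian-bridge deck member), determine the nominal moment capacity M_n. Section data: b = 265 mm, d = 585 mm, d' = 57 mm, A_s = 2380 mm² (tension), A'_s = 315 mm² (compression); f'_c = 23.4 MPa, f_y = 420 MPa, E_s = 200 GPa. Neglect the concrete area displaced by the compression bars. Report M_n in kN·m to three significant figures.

M_n ≈ 506 kN·m

Assume both tension and compression steel yield.
Net tension couple steel: A_s − A'_s = 2065 mm².
a = (A_s − A'_s) f_y / (0.85 f'_c b) = 867300/(0.85 × 23.4 × 265) = 164.55 mm.
c = a/β₁ = 164.55/0.85 = 193.59 mm; ε'_s = 0.003(c − d')/c = 0.0021 ≥ f_y/E_s = 0.0021, so compression steel does yield.
M_n = (A_s − A'_s) f_y (d − a/2) + A'_s f_y (d − d') = [867300 × (585 − 82.275) + 132300 × (585 − 57)] × 10⁻⁶ = 436.01 + 69.85 = 505.86 kN·m.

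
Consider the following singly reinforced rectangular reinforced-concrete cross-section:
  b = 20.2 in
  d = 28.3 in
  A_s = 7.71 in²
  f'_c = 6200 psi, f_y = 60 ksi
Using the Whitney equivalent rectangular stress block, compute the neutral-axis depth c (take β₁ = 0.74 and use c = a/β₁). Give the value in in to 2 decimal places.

T = A_s f_y = 7.71 × 60 = 462.6 kips.
a = T/(0.85 f'_c b) = 462.6/(0.85 × 6.2 × 20.2) = 4.3455 in.
With β₁ = 0.74, c = a/β₁ = 4.3455/0.74 = 5.87 in.

c ≈ 5.87 in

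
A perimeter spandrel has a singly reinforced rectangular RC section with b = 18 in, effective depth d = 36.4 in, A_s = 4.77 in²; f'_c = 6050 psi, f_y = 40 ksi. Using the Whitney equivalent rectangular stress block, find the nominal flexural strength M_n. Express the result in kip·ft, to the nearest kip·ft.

T = A_s f_y = 4.77 × 40 = 190.8 kips.
a = T/(0.85 f'_c b) = 190.8/(0.85 × 6.05 × 18) = 2.061 in.
M_n = T(d − a/2) = 190.8 × (36.4 − 1.0305) = 6748.5 kip·in = 6748.5/12 = 562.38 kip·ft.

M_n ≈ 562 kip·ft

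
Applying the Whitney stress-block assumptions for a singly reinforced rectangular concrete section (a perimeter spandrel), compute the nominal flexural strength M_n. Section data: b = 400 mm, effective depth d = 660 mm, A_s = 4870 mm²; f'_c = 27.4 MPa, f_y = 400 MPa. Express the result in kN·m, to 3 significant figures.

T = A_s f_y = 4870 × 400 = 1948000 N = 1948 kN.
From C = T: a = T/(0.85 f'_c b) = 1948000/(0.85 × 27.4 × 400) = 209.10 mm.
M_n = T(d − a/2) = 1948 kN × (660 − 104.55) mm = 1082.02 kN·m.

M_n ≈ 1080 kN·m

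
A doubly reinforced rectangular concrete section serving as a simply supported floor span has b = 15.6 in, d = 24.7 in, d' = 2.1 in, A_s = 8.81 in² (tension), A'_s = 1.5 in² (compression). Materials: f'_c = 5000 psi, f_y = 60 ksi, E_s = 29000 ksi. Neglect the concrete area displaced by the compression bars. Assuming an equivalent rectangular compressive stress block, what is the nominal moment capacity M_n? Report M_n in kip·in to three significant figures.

M_n ≈ 11400 kip·in

Assume both steels yield.
a = (A_s − A'_s) f_y/(0.85 f'_c b) = (8.81 − 1.5) × 60/(0.85 × 5 × 15.6) = 6.615 in.
c = a/β₁ = 6.615/0.8 = 8.269 in; ε'_s = 0.003(c − d')/c = 0.0022 ≥ ε_y = 0.0021, so the compression steel yields.
M_n = (A_s − A'_s) f_y (d − a/2) + A'_s f_y (d − d') = 438.6 × (24.7 − 3.3075) + 90 × (24.7 − 2.1) = 9382.8 + 2034.0 = 11416.8 kip·in.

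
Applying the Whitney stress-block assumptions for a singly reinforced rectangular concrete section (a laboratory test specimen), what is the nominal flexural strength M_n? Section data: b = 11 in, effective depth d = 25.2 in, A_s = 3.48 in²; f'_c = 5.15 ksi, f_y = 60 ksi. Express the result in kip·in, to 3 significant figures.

T = A_s f_y = 3.48 × 60 = 208.8 kips.
a = T/(0.85 f'_c b) = 208.8/(0.85 × 5.15 × 11) = 4.336 in.
M_n = T(d − a/2) = 208.8 × (25.2 − 2.168) = 4809.1 kip·in.

M_n ≈ 4810 kip·in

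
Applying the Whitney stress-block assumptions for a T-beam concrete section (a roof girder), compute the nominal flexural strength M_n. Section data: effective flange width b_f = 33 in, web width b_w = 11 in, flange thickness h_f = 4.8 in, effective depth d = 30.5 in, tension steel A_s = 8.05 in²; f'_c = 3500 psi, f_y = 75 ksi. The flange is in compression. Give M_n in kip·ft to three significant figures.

M_n ≈ 1360 kip·ft

Tension: T = A_s f_y = 8.05 × 75 = 603.75 kips.
Try a within the flange: a = T/(0.85 f'_c b_f) = 603.75/(0.85 × 3.5 × 33) = 6.150 in.
a = 6.150 > h_f = 4.8 in: the block extends into the web. Split into flange-overhang and web parts.
C_f = 0.85 f'_c (b_f − b_w) h_f = 0.85 × 3.5 × (33 − 11) × 4.8 = 314.2 kips.
Remaining web compression depth: a_w = (T − C_f)/(0.85 f'_c b_w) = (603.75 − 314.2)/(0.85 × 3.5 × 11) = 8.848 in.
M_n = C_f(d − h_f/2) + (T − C_f)(d − a_w/2) = 314.2 × (30.5 − 2.4) + 289.55 × (30.5 − 4.424) = 8829.0 + 7550.3 = 16379.3 kip·in.
M_n = 16379.3/12 = 1364.94 kip·ft.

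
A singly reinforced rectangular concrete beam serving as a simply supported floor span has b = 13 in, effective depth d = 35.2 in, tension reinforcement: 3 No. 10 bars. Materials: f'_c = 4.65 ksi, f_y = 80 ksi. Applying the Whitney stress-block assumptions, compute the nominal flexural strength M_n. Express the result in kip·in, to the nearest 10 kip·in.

A_s = 3 × 1.27 = 3.81 in².
T = A_s f_y = 3.81 × 80 = 304.8 kips.
a = T/(0.85 f'_c b) = 304.8/(0.85 × 4.65 × 13) = 5.932 in.
M_n = T(d − a/2) = 304.8 × (35.2 − 2.966) = 9824.9 kip·in.

M_n ≈ 9820 kip·in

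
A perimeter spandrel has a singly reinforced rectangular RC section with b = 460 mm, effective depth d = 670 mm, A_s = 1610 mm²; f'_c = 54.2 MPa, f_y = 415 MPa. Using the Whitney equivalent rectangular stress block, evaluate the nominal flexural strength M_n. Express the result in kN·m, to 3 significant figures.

T = A_s f_y = 1610 × 415 = 668150 N = 668.15 kN.
From C = T: a = T/(0.85 f'_c b) = 668150/(0.85 × 54.2 × 460) = 31.53 mm.
M_n = T(d − a/2) = 668.15 kN × (670 − 15.765) mm = 437.13 kN·m.

M_n ≈ 437 kN·m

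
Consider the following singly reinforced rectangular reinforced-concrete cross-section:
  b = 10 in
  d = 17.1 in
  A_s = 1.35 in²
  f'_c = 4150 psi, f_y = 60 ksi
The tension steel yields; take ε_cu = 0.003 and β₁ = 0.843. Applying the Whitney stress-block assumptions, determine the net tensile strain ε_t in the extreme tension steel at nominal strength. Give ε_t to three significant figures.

a = A_s f_y/(0.85 f'_c b) = 2.296 in.
β₁ = 0.843, so c = a/β₁ = 2.296/0.843 = 2.724 in.
From the linear strain diagram with ε_cu = 0.003: ε_t = 0.003 (d − c)/c = 0.003 × (17.1 − 2.724)/2.724 = 0.0158.
Since ε_t ≥ 0.005, the section is tension-controlled.

ε_t ≈ 0.0158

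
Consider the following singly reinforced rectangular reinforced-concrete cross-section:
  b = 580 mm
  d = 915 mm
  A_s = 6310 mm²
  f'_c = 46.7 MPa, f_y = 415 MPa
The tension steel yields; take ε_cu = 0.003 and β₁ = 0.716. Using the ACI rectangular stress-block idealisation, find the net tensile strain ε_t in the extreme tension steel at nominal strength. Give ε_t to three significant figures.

a = A_s f_y/(0.85 f'_c b) = 113.74 mm.
β₁ = 0.716, so c = a/β₁ = 113.74/0.716 = 158.85 mm.
From the linear strain diagram with ε_cu = 0.003: ε_t = 0.003 (d − c)/c = 0.003 × (915 − 158.85)/158.85 = 0.0143.
Since ε_t ≥ 0.005, the section is tension-controlled.

ε_t ≈ 0.0143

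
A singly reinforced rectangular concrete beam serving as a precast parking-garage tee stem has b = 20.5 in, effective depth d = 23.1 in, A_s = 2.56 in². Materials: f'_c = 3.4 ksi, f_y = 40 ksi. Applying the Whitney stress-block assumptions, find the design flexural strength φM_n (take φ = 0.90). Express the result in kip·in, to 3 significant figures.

φM_n ≈ 2050 kip·in

T = A_s f_y = 2.56 × 40 = 102.4 kips.
a = T/(0.85 f'_c b) = 102.4/(0.85 × 3.4 × 20.5) = 1.728 in.
M_n = T(d − a/2) = 102.4 × (23.1 − 0.864) = 2277.0 kip·in.
φM_n = 0.90 × 2277.0 = 2049.3 kip·in.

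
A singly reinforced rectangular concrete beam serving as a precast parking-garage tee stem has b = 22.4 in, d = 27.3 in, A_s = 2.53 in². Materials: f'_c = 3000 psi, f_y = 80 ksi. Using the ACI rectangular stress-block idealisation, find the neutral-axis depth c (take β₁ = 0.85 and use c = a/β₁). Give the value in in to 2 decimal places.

c ≈ 4.17 in

T = A_s f_y = 2.53 × 80 = 202.4 kips.
a = T/(0.85 f'_c b) = 202.4/(0.85 × 3 × 22.4) = 3.5434 in.
With β₁ = 0.85, c = a/β₁ = 3.5434/0.85 = 4.17 in.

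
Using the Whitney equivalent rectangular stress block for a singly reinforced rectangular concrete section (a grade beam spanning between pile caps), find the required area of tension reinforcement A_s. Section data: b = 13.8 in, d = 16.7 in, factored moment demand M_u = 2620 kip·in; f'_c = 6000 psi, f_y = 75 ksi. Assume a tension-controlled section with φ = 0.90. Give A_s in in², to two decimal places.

M_n = M_u/φ = 2620/0.90 = 2911.11 kip·in.
From M_n = 0.85 f'_c a b (d − a/2):
a = d − √(d² − 2M_n/(0.85 f'_c b)) = 16.7 − √(16.7² − 2 × 2911.11/(0.85 × 6 × 13.8)) = 2.694 in.
A_s = 0.85 f'_c a b / f_y = 0.85 × 6 × 2.694 × 13.8 / 75 = 2.528 in².

A_s ≈ 2.53 in²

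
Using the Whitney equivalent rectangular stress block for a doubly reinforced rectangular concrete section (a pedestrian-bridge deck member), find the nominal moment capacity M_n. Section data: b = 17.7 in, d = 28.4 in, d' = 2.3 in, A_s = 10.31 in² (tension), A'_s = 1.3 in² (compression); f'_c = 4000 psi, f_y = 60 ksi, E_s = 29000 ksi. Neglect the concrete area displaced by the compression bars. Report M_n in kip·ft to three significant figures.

M_n ≈ 1250 kip·ft

Assume both steels yield.
a = (A_s − A'_s) f_y/(0.85 f'_c b) = (10.31 − 1.3) × 60/(0.85 × 4 × 17.7) = 8.983 in.
c = a/β₁ = 8.983/0.85 = 10.568 in; ε'_s = 0.003(c − d')/c = 0.0023 ≥ ε_y = 0.0021, so the compression steel yields.
M_n = (A_s − A'_s) f_y (d − a/2) + A'_s f_y (d − d') = 540.6 × (28.4 − 4.4915) + 78 × (28.4 − 2.3) = 12924.9 + 2035.8 = 14960.7 kip·in = 14960.7/12 = 1246.73 kip·ft.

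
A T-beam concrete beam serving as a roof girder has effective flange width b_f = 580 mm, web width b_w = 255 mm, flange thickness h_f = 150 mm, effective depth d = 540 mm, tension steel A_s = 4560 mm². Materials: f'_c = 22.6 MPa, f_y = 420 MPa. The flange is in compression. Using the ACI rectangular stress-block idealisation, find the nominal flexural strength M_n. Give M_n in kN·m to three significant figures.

M_n ≈ 866 kN·m

Tension: T = A_s f_y = 4560 × 420 = 1915200 N.
Try a within the flange: a = T/(0.85 f'_c b_f) = 1915200/(0.85 × 22.6 × 580) = 171.89 mm.
a = 171.89 > h_f = 150 mm: the block extends into the web. Split into flange-overhang and web parts.
C_f = 0.85 f'_c (b_f − b_w) h_f = 0.85 × 22.6 × (580 − 255) × 150 = 936488 N.
Remaining web compression depth: a_w = (T − C_f)/(0.85 f'_c b_w) = (1915200 − 936488)/(0.85 × 22.6 × 255) = 199.80 mm.
M_n = C_f(d − h_f/2) + (T − C_f)(d − a_w/2) = 936488 × (540 − 75) + 978712 × (540 − 99.9) = 435.47 + 430.73 = 866.20 × 10⁶ N·mm.
M_n = 866.20 kN·m.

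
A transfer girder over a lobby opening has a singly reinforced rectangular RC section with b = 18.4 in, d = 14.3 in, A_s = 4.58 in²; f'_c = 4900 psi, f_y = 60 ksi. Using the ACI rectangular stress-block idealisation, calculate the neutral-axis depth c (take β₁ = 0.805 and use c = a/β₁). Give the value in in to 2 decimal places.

T = A_s f_y = 4.58 × 60 = 274.8 kips.
a = T/(0.85 f'_c b) = 274.8/(0.85 × 4.9 × 18.4) = 3.5858 in.
With β₁ = 0.805, c = a/β₁ = 3.5858/0.805 = 4.45 in.

c ≈ 4.45 in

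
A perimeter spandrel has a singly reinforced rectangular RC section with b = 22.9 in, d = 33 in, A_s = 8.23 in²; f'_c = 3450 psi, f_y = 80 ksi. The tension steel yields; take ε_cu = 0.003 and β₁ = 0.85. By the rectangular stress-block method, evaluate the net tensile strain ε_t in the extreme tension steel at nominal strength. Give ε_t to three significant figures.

a = A_s f_y/(0.85 f'_c b) = 9.804 in.
β₁ = 0.85, so c = a/β₁ = 9.804/0.85 = 11.534 in.
From the linear strain diagram with ε_cu = 0.003: ε_t = 0.003 (d − c)/c = 0.003 × (33 − 11.534)/11.534 = 0.00558.
Since ε_t ≥ 0.005, the section is tension-controlled.

ε_t ≈ 0.00558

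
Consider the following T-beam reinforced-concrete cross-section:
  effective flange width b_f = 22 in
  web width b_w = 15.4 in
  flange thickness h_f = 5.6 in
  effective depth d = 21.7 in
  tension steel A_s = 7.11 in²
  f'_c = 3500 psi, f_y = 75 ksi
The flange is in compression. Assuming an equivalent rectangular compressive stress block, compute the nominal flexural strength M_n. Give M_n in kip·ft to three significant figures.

Tension: T = A_s f_y = 7.11 × 75 = 533.25 kips.
Try a within the flange: a = T/(0.85 f'_c b_f) = 533.25/(0.85 × 3.5 × 22) = 8.147 in.
a = 8.147 > h_f = 5.6 in: the block extends into the web. Split into flange-overhang and web parts.
C_f = 0.85 f'_c (b_f − b_w) h_f = 0.85 × 3.5 × (22 − 15.4) × 5.6 = 110.0 kips.
Remaining web compression depth: a_w = (T − C_f)/(0.85 f'_c b_w) = (533.25 − 110.0)/(0.85 × 3.5 × 15.4) = 9.238 in.
M_n = C_f(d − h_f/2) + (T − C_f)(d − a_w/2) = 110.0 × (21.7 − 2.8) + 423.25 × (21.7 − 4.619) = 2079.0 + 7229.5 = 9308.5 kip·in.
M_n = 9308.5/12 = 775.71 kip·ft.

M_n ≈ 776 kip·ft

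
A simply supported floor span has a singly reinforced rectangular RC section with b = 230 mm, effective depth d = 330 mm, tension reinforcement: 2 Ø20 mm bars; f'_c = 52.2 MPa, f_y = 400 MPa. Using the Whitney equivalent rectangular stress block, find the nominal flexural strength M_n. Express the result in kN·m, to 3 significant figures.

M_n ≈ 79.8 kN·m

A_s = 2 × 314 = 628 mm².
T = A_s f_y = 628 × 400 = 251200 N = 251.2 kN.
From C = T: a = T/(0.85 f'_c b) = 251200/(0.85 × 52.2 × 230) = 24.62 mm.
M_n = T(d − a/2) = 251.2 kN × (330 − 12.31) mm = 79.80 kN·m.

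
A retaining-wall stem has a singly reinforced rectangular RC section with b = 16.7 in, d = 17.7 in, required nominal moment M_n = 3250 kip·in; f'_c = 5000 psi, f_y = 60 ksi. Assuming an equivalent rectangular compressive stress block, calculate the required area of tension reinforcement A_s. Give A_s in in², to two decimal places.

A_s ≈ 3.32 in²

From M_n = 0.85 f'_c a b (d − a/2):
a = d − √(d² − 2M_n/(0.85 f'_c b)) = 17.7 − √(17.7² − 2 × 3250/(0.85 × 5 × 16.7)) = 2.810 in.
A_s = 0.85 f'_c a b / f_y = 0.85 × 5 × 2.810 × 16.7 / 60 = 3.324 in².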